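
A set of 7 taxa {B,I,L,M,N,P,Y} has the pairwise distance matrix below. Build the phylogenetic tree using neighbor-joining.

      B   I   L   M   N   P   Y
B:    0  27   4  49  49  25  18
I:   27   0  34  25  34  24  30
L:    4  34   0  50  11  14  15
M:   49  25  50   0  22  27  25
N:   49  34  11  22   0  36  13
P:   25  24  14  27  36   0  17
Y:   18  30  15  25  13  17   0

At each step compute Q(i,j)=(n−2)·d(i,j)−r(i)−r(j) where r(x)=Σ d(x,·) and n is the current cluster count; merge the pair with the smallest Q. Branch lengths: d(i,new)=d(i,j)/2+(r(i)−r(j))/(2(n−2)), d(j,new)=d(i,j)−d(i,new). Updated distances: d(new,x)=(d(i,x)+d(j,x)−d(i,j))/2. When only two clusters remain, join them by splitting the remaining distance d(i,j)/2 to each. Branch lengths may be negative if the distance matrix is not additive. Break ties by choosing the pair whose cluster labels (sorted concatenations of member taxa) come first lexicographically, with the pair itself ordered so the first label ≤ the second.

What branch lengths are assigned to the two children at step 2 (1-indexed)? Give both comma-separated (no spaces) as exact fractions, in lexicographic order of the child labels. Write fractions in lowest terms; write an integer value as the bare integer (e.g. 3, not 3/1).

203/16,149/16

iteration 1: select B,L (d=4, Q=-280); attach at lengths (32/5, -12/5); label the merged cluster BL
  updated: d(BL,I)=57/2, d(BL,M)=95/2, d(BL,N)=28, d(BL,P)=35/2, d(BL,Y)=29/2
iteration 2: select M,N (d=22, Q=-383/2); attach at lengths (203/16, 149/16); label the merged cluster MN
  updated: d(BL,MN)=107/4, d(I,MN)=37/2, d(MN,P)=41/2, d(MN,Y)=8
iteration 3: select I,MN (d=37/2, Q=-477/4); attach at lengths (331/24, 113/24); label the merged cluster IMN
  updated: d(BL,IMN)=147/8, d(IMN,P)=13, d(IMN,Y)=39/4
iteration 4: select BL,P (d=35/2, Q=-503/8); attach at lengths (303/32, 257/32); label the merged cluster BLP
  updated: d(BLP,IMN)=111/16, d(BLP,Y)=7
iteration 5: select BLP,IMN (d=111/16, Q=-379/16); attach at lengths (67/32, 155/32); label the merged cluster BILMNP
  updated: d(BILMNP,Y)=157/32
iteration 6: select BILMNP,Y (d=157/32); attach at lengths (157/64, 157/64); label the merged cluster BILMNPY
final tree: ((((B:32/5,L:-12/5):303/32,P:257/32):67/32,(I:331/24,(M:203/16,N:149/16):113/24):155/32):157/64,Y:157/64)
total length: 2363/32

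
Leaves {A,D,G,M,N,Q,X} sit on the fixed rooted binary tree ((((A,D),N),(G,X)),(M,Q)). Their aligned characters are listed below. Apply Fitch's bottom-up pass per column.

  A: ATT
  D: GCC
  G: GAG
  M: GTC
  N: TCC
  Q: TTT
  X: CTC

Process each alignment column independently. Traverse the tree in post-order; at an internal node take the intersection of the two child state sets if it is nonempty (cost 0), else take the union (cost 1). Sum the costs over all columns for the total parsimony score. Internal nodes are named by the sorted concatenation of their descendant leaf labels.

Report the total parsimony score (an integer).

10

AD@0: {A} ∪ {G} = {A,G} (union, +1)
ADN@0: {A,G} ∪ {T} = {A,G,T} (union, +1)
GX@0: {G} ∪ {C} = {C,G} (union, +1)
ADGNX@0: {A,G,T} ∩ {C,G} = {G} (intersection, +0)
MQ@0: {G} ∪ {T} = {G,T} (union, +1)
ADGMNQX@0: {G} ∩ {G,T} = {G} (intersection, +0)
AD@1: {T} ∪ {C} = {C,T} (union, +1)
ADN@1: {C,T} ∩ {C} = {C} (intersection, +0)
GX@1: {A} ∪ {T} = {A,T} (union, +1)
ADGNX@1: {C} ∪ {A,T} = {A,C,T} (union, +1)
MQ@1: {T} ∩ {T} = {T} (intersection, +0)
ADGMNQX@1: {A,C,T} ∩ {T} = {T} (intersection, +0)
AD@2: {T} ∪ {C} = {C,T} (union, +1)
ADN@2: {C,T} ∩ {C} = {C} (intersection, +0)
GX@2: {G} ∪ {C} = {C,G} (union, +1)
ADGNX@2: {C} ∩ {C,G} = {C} (intersection, +0)
MQ@2: {C} ∪ {T} = {C,T} (union, +1)
ADGMNQX@2: {C} ∩ {C,T} = {C} (intersection, +0)
per-site changes: [4, 3, 3]; total = 10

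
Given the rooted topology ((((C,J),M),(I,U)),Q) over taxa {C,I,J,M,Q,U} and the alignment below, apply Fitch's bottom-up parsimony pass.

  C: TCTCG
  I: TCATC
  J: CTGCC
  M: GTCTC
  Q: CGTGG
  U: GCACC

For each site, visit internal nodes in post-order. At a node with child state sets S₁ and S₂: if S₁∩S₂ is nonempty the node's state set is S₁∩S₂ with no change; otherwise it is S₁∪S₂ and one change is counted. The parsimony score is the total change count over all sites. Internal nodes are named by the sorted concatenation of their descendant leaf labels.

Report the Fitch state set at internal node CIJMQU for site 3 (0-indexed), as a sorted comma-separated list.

C,G,T

site 0, node CJ: C={T} ∪ J={C} → {C,T} (+1)
site 0, node CJM: CJ={C,T} ∪ M={G} → {C,G,T} (+1)
site 0, node IU: I={T} ∪ U={G} → {G,T} (+1)
site 0, node CIJMU: CJM={C,G,T} ∩ IU={G,T} → {G,T} (+0)
site 0, node CIJMQU: CIJMU={G,T} ∪ Q={C} → {C,G,T} (+1)
site 1, node CJ: C={C} ∪ J={T} → {C,T} (+1)
site 1, node CJM: CJ={C,T} ∩ M={T} → {T} (+0)
site 1, node IU: I={C} ∩ U={C} → {C} (+0)
site 1, node CIJMU: CJM={T} ∪ IU={C} → {C,T} (+1)
site 1, node CIJMQU: CIJMU={C,T} ∪ Q={G} → {C,G,T} (+1)
site 2, node CJ: C={T} ∪ J={G} → {G,T} (+1)
site 2, node CJM: CJ={G,T} ∪ M={C} → {C,G,T} (+1)
site 2, node IU: I={A} ∩ U={A} → {A} (+0)
site 2, node CIJMU: CJM={C,G,T} ∪ IU={A} → {A,C,G,T} (+1)
site 2, node CIJMQU: CIJMU={A,C,G,T} ∩ Q={T} → {T} (+0)
site 3, node CJ: C={C} ∩ J={C} → {C} (+0)
site 3, node CJM: CJ={C} ∪ M={T} → {C,T} (+1)
site 3, node IU: I={T} ∪ U={C} → {C,T} (+1)
site 3, node CIJMU: CJM={C,T} ∩ IU={C,T} → {C,T} (+0)
site 3, node CIJMQU: CIJMU={C,T} ∪ Q={G} → {C,G,T} (+1)
site 4, node CJ: C={G} ∪ J={C} → {C,G} (+1)
site 4, node CJM: CJ={C,G} ∩ M={C} → {C} (+0)
site 4, node IU: I={C} ∩ U={C} → {C} (+0)
site 4, node CIJMU: CJM={C} ∩ IU={C} → {C} (+0)
site 4, node CIJMQU: CIJMU={C} ∪ Q={G} → {C,G} (+1)
per-site changes: [4, 3, 3, 3, 2]; total = 15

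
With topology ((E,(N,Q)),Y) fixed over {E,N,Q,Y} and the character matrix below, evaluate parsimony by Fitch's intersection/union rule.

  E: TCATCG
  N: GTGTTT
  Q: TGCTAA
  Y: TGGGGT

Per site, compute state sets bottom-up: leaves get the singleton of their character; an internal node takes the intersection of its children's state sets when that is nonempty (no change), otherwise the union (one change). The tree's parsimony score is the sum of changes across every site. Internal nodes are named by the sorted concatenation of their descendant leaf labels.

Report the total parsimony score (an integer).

site 0, node NQ: N={G} ∪ Q={T} → {G,T} (+1)
site 0, node ENQ: E={T} ∩ NQ={G,T} → {T} (+0)
site 0, node ENQY: ENQ={T} ∩ Y={T} → {T} (+0)
site 1, node NQ: N={T} ∪ Q={G} → {G,T} (+1)
site 1, node ENQ: E={C} ∪ NQ={G,T} → {C,G,T} (+1)
site 1, node ENQY: ENQ={C,G,T} ∩ Y={G} → {G} (+0)
site 2, node NQ: N={G} ∪ Q={C} → {C,G} (+1)
site 2, node ENQ: E={A} ∪ NQ={C,G} → {A,C,G} (+1)
site 2, node ENQY: ENQ={A,C,G} ∩ Y={G} → {G} (+0)
site 3, node NQ: N={T} ∩ Q={T} → {T} (+0)
site 3, node ENQ: E={T} ∩ NQ={T} → {T} (+0)
site 3, node ENQY: ENQ={T} ∪ Y={G} → {G,T} (+1)
site 4, node NQ: N={T} ∪ Q={A} → {A,T} (+1)
site 4, node ENQ: E={C} ∪ NQ={A,T} → {A,C,T} (+1)
site 4, node ENQY: ENQ={A,C,T} ∪ Y={G} → {A,C,G,T} (+1)
site 5, node NQ: N={T} ∪ Q={A} → {A,T} (+1)
site 5, node ENQ: E={G} ∪ NQ={A,T} → {A,G,T} (+1)
site 5, node ENQY: ENQ={A,G,T} ∩ Y={T} → {T} (+0)
per-site changes: [1, 2, 2, 1, 3, 2]; total = 11

11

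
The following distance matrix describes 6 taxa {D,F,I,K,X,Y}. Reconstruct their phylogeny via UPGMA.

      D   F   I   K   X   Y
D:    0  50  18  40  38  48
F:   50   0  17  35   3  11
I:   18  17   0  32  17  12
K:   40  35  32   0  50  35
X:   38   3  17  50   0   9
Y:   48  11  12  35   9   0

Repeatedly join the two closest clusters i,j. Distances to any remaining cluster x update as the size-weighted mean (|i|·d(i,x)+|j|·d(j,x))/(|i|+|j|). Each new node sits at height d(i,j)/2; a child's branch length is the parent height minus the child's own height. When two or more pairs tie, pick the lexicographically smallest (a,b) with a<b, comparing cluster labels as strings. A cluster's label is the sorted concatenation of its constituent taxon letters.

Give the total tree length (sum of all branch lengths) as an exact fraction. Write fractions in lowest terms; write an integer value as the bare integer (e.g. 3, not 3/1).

1. join F+X (d=3) ⇒ FX; edges |F|=3/2, |X|=3/2
  updated: d(D,FX)=44, d(FX,I)=17, d(FX,K)=85/2, d(FX,Y)=10
2. join FX+Y (d=10) ⇒ FXY; edges |FX|=7/2, |Y|=5
  updated: d(D,FXY)=136/3, d(FXY,I)=46/3, d(FXY,K)=40
3. join FXY+I (d=46/3) ⇒ FIXY; edges |FXY|=8/3, |I|=23/3
  updated: d(D,FIXY)=77/2, d(FIXY,K)=38
4. join FIXY+K (d=38) ⇒ FIKXY; edges |FIXY|=34/3, |K|=19
  updated: d(D,FIKXY)=194/5
5. join D+FIKXY (d=194/5) ⇒ DFIKXY; edges |D|=97/5, |FIKXY|=2/5
final tree: (D:97/5,((((F:3/2,X:3/2):7/2,Y:5):8/3,I:23/3):34/3,K:19):2/5)
total length: 2159/30

2159/30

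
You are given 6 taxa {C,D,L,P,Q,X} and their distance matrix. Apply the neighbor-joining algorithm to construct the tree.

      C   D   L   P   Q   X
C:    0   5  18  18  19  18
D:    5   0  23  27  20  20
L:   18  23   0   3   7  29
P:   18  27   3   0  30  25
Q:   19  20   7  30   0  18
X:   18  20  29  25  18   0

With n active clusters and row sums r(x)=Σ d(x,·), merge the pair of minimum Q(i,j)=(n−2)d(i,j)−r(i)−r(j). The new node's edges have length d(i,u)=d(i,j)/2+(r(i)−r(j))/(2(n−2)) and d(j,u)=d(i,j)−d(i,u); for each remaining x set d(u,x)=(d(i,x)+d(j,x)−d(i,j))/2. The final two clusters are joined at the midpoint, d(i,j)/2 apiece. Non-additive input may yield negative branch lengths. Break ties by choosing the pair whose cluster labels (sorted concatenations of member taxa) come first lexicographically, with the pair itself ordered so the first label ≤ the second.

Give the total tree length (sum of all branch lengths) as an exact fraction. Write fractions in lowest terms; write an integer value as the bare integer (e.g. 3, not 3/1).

177/4

1. join L+P (d=3, Q=-171) ⇒ LP; edges |L|=-11/8, |P|=35/8
  updated: d(C,LP)=33/2, d(D,LP)=47/2, d(LP,Q)=17, d(LP,X)=51/2
2. join C+D (d=5, Q=-112) ⇒ CD; edges |C|=5/6, |D|=25/6
  updated: d(CD,LP)=35/2, d(CD,Q)=17, d(CD,X)=33/2
3. join CD+X (d=33/2, Q=-78) ⇒ CDX; edges |CD|=6, |X|=21/2
  updated: d(CDX,LP)=53/4, d(CDX,Q)=37/4
4. join CDX+LP (d=53/4, Q=-79/2) ⇒ CDLPX; edges |CDX|=11/4, |LP|=21/2
  updated: d(CDLPX,Q)=13/2
5. join CDLPX+Q (d=13/2) ⇒ CDLPQX; edges |CDLPX|=13/4, |Q|=13/4
final tree: ((((C:5/6,D:25/6):6,X:21/2):11/4,(L:-11/8,P:35/8):21/2):13/4,Q:13/4)
total length: 177/4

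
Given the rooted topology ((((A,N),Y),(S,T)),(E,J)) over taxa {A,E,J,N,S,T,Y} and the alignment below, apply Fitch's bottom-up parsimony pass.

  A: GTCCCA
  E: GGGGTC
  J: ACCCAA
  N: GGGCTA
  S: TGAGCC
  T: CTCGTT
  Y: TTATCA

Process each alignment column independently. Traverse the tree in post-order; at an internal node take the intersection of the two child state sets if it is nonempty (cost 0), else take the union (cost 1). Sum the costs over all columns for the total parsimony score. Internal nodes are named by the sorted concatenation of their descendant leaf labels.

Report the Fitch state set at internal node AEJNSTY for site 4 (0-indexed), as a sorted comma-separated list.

A,C,T

[col 0] AN: children A:{G}, N:{G} ∩→ {G}; cost 0
[col 0] ANY: children AN:{G}, Y:{T} ∪→ {G,T}; cost 1
[col 0] ST: children S:{T}, T:{C} ∪→ {C,T}; cost 1
[col 0] ANSTY: children ANY:{G,T}, ST:{C,T} ∩→ {T}; cost 0
[col 0] EJ: children E:{G}, J:{A} ∪→ {A,G}; cost 1
[col 0] AEJNSTY: children ANSTY:{T}, EJ:{A,G} ∪→ {A,G,T}; cost 1
[col 1] AN: children A:{T}, N:{G} ∪→ {G,T}; cost 1
[col 1] ANY: children AN:{G,T}, Y:{T} ∩→ {T}; cost 0
[col 1] ST: children S:{G}, T:{T} ∪→ {G,T}; cost 1
[col 1] ANSTY: children ANY:{T}, ST:{G,T} ∩→ {T}; cost 0
[col 1] EJ: children E:{G}, J:{C} ∪→ {C,G}; cost 1
[col 1] AEJNSTY: children ANSTY:{T}, EJ:{C,G} ∪→ {C,G,T}; cost 1
[col 2] AN: children A:{C}, N:{G} ∪→ {C,G}; cost 1
[col 2] ANY: children AN:{C,G}, Y:{A} ∪→ {A,C,G}; cost 1
[col 2] ST: children S:{A}, T:{C} ∪→ {A,C}; cost 1
[col 2] ANSTY: children ANY:{A,C,G}, ST:{A,C} ∩→ {A,C}; cost 0
[col 2] EJ: children E:{G}, J:{C} ∪→ {C,G}; cost 1
[col 2] AEJNSTY: children ANSTY:{A,C}, EJ:{C,G} ∩→ {C}; cost 0
[col 3] AN: children A:{C}, N:{C} ∩→ {C}; cost 0
[col 3] ANY: children AN:{C}, Y:{T} ∪→ {C,T}; cost 1
[col 3] ST: children S:{G}, T:{G} ∩→ {G}; cost 0
[col 3] ANSTY: children ANY:{C,T}, ST:{G} ∪→ {C,G,T}; cost 1
[col 3] EJ: children E:{G}, J:{C} ∪→ {C,G}; cost 1
[col 3] AEJNSTY: children ANSTY:{C,G,T}, EJ:{C,G} ∩→ {C,G}; cost 0
[col 4] AN: children A:{C}, N:{T} ∪→ {C,T}; cost 1
[col 4] ANY: children AN:{C,T}, Y:{C} ∩→ {C}; cost 0
[col 4] ST: children S:{C}, T:{T} ∪→ {C,T}; cost 1
[col 4] ANSTY: children ANY:{C}, ST:{C,T} ∩→ {C}; cost 0
[col 4] EJ: children E:{T}, J:{A} ∪→ {A,T}; cost 1
[col 4] AEJNSTY: children ANSTY:{C}, EJ:{A,T} ∪→ {A,C,T}; cost 1
[col 5] AN: children A:{A}, N:{A} ∩→ {A}; cost 0
[col 5] ANY: children AN:{A}, Y:{A} ∩→ {A}; cost 0
[col 5] ST: children S:{C}, T:{T} ∪→ {C,T}; cost 1
[col 5] ANSTY: children ANY:{A}, ST:{C,T} ∪→ {A,C,T}; cost 1
[col 5] EJ: children E:{C}, J:{A} ∪→ {A,C}; cost 1
[col 5] AEJNSTY: children ANSTY:{A,C,T}, EJ:{A,C} ∩→ {A,C}; cost 0
per-site changes: [4, 4, 4, 3, 4, 3]; total = 22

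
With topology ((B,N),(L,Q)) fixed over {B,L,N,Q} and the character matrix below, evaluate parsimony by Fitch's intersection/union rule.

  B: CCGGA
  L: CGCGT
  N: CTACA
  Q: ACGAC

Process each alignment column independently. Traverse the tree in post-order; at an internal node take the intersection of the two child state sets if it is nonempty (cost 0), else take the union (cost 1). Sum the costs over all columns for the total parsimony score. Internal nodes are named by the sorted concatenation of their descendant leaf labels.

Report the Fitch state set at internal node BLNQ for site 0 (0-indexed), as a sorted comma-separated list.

C

[col 0] BN: children B:{C}, N:{C} ∩→ {C}; cost 0
[col 0] LQ: children L:{C}, Q:{A} ∪→ {A,C}; cost 1
[col 0] BLNQ: children BN:{C}, LQ:{A,C} ∩→ {C}; cost 0
[col 1] BN: children B:{C}, N:{T} ∪→ {C,T}; cost 1
[col 1] LQ: children L:{G}, Q:{C} ∪→ {C,G}; cost 1
[col 1] BLNQ: children BN:{C,T}, LQ:{C,G} ∩→ {C}; cost 0
[col 2] BN: children B:{G}, N:{A} ∪→ {A,G}; cost 1
[col 2] LQ: children L:{C}, Q:{G} ∪→ {C,G}; cost 1
[col 2] BLNQ: children BN:{A,G}, LQ:{C,G} ∩→ {G}; cost 0
[col 3] BN: children B:{G}, N:{C} ∪→ {C,G}; cost 1
[col 3] LQ: children L:{G}, Q:{A} ∪→ {A,G}; cost 1
[col 3] BLNQ: children BN:{C,G}, LQ:{A,G} ∩→ {G}; cost 0
[col 4] BN: children B:{A}, N:{A} ∩→ {A}; cost 0
[col 4] LQ: children L:{T}, Q:{C} ∪→ {C,T}; cost 1
[col 4] BLNQ: children BN:{A}, LQ:{C,T} ∪→ {A,C,T}; cost 1
per-site changes: [1, 2, 2, 2, 2]; total = 9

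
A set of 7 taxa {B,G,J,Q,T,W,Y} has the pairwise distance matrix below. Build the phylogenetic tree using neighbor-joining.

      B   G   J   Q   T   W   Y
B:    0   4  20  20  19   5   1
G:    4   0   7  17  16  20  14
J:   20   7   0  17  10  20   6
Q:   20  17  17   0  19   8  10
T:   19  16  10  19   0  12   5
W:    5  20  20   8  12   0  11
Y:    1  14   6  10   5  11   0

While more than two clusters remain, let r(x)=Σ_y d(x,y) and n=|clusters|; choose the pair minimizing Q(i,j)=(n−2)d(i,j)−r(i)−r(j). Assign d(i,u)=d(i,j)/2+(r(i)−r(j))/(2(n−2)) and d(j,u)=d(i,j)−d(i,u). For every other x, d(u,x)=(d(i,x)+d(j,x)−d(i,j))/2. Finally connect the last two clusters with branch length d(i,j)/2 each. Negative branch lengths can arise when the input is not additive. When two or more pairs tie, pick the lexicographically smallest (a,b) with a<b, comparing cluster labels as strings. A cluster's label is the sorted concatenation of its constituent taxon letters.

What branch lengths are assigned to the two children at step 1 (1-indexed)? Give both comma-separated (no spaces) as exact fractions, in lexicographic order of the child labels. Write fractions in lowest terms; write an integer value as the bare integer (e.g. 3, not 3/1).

11/10,29/10

1. join B+G (d=4, Q=-127) ⇒ BG; edges |B|=11/10, |G|=29/10
  updated: d(BG,J)=23/2, d(BG,Q)=33/2, d(BG,T)=31/2, d(BG,W)=21/2, d(BG,Y)=11/2
2. join Q+W (d=8, Q=-100) ⇒ QW; edges |Q|=41/8, |W|=23/8
  updated: d(BG,QW)=19/2, d(J,QW)=29/2, d(QW,T)=23/2, d(QW,Y)=13/2
3. join BG+QW (d=19/2, Q=-111/2) ⇒ BGQW; edges |BG|=19/4, |QW|=19/4
  updated: d(BGQW,J)=33/4, d(BGQW,T)=35/4, d(BGQW,Y)=5/4
4. join BGQW+Y (d=5/4, Q=-28) ⇒ BGQWY; edges |BGQW|=17/8, |Y|=-7/8
  updated: d(BGQWY,J)=13/2, d(BGQWY,T)=25/4
5. join BGQWY+J (d=13/2, Q=-91/4) ⇒ BGJQWY; edges |BGQWY|=11/8, |J|=41/8
  updated: d(BGJQWY,T)=39/8
6. join BGJQWY+T (d=39/8) ⇒ BGJQTWY; edges |BGJQWY|=39/16, |T|=39/16
final tree: (((((B:11/10,G:29/10):19/4,(Q:41/8,W:23/8):19/4):17/8,Y:-7/8):11/8,J:41/8):39/16,T:39/16)
total length: 273/8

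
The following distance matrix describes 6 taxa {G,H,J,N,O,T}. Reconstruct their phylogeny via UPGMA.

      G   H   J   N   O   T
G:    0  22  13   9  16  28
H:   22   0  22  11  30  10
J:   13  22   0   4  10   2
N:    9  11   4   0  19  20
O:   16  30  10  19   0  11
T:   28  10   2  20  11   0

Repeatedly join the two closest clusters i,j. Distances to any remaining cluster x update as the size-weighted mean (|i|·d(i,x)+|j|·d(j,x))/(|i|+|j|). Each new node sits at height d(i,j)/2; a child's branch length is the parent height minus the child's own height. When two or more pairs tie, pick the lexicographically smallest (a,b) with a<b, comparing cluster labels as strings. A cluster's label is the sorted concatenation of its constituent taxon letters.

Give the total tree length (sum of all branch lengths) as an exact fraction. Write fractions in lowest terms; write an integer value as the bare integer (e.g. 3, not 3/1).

1. join J+T (d=2) ⇒ JT; edges |J|=1, |T|=1
  updated: d(G,JT)=41/2, d(H,JT)=16, d(JT,N)=12, d(JT,O)=21/2
2. join G+N (d=9) ⇒ GN; edges |G|=9/2, |N|=9/2
  updated: d(GN,H)=33/2, d(GN,JT)=65/4, d(GN,O)=35/2
3. join JT+O (d=21/2) ⇒ JOT; edges |JT|=17/4, |O|=21/4
  updated: d(GN,JOT)=50/3, d(H,JOT)=62/3
4. join GN+H (d=33/2) ⇒ GHN; edges |GN|=15/4, |H|=33/4
  updated: d(GHN,JOT)=18
5. join GHN+JOT (d=18) ⇒ GHJNOT; edges |GHN|=3/4, |JOT|=15/4
final tree: (((G:9/2,N:9/2):15/4,H:33/4):3/4,((J:1,T:1):17/4,O:21/4):15/4)
total length: 37

37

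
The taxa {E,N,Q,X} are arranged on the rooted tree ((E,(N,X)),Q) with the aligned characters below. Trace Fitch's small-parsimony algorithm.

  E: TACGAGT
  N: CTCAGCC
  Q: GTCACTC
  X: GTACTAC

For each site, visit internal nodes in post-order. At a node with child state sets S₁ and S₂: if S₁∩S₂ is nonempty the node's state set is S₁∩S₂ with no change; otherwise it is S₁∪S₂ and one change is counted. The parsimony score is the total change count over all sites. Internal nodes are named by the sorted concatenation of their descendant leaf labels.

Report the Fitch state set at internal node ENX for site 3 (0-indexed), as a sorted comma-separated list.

A,C,G

site 0, node NX: N={C} ∪ X={G} → {C,G} (+1)
site 0, node ENX: E={T} ∪ NX={C,G} → {C,G,T} (+1)
site 0, node ENQX: ENX={C,G,T} ∩ Q={G} → {G} (+0)
site 1, node NX: N={T} ∩ X={T} → {T} (+0)
site 1, node ENX: E={A} ∪ NX={T} → {A,T} (+1)
site 1, node ENQX: ENX={A,T} ∩ Q={T} → {T} (+0)
site 2, node NX: N={C} ∪ X={A} → {A,C} (+1)
site 2, node ENX: E={C} ∩ NX={A,C} → {C} (+0)
site 2, node ENQX: ENX={C} ∩ Q={C} → {C} (+0)
site 3, node NX: N={A} ∪ X={C} → {A,C} (+1)
site 3, node ENX: E={G} ∪ NX={A,C} → {A,C,G} (+1)
site 3, node ENQX: ENX={A,C,G} ∩ Q={A} → {A} (+0)
site 4, node NX: N={G} ∪ X={T} → {G,T} (+1)
site 4, node ENX: E={A} ∪ NX={G,T} → {A,G,T} (+1)
site 4, node ENQX: ENX={A,G,T} ∪ Q={C} → {A,C,G,T} (+1)
site 5, node NX: N={C} ∪ X={A} → {A,C} (+1)
site 5, node ENX: E={G} ∪ NX={A,C} → {A,C,G} (+1)
site 5, node ENQX: ENX={A,C,G} ∪ Q={T} → {A,C,G,T} (+1)
site 6, node NX: N={C} ∩ X={C} → {C} (+0)
site 6, node ENX: E={T} ∪ NX={C} → {C,T} (+1)
site 6, node ENQX: ENX={C,T} ∩ Q={C} → {C} (+0)
per-site changes: [2, 1, 1, 2, 3, 3, 1]; total = 13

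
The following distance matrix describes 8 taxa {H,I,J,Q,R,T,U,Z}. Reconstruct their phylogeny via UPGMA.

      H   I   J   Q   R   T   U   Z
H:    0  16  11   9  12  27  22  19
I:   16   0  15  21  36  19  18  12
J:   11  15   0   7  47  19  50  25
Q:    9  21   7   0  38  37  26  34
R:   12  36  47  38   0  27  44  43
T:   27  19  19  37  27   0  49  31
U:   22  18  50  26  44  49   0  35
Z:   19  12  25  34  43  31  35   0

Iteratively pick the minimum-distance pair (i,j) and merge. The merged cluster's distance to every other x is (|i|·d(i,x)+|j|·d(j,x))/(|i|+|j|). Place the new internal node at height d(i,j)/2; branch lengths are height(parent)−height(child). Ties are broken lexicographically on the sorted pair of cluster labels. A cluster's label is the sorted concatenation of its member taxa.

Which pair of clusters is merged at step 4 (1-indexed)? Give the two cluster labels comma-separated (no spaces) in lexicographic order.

HJQ,IZ

step 1: merge (J,Q) at d=7; branch lengths J→7/2, Q→7/2; new cluster JQ
  updated: d(H,JQ)=10, d(I,JQ)=18, d(JQ,R)=85/2, d(JQ,T)=28, d(JQ,U)=38, d(JQ,Z)=59/2
step 2: merge (H,JQ) at d=10; branch lengths H→5, JQ→3/2; new cluster HJQ
  updated: d(HJQ,I)=52/3, d(HJQ,R)=97/3, d(HJQ,T)=83/3, d(HJQ,U)=98/3, d(HJQ,Z)=26
step 3: merge (I,Z) at d=12; branch lengths I→6, Z→6; new cluster IZ
  updated: d(HJQ,IZ)=65/3, d(IZ,R)=79/2, d(IZ,T)=25, d(IZ,U)=53/2
step 4: merge (HJQ,IZ) at d=65/3; branch lengths HJQ→35/6, IZ→29/6; new cluster HIJQZ
  updated: d(HIJQZ,R)=176/5, d(HIJQZ,T)=133/5, d(HIJQZ,U)=151/5
step 5: merge (HIJQZ,T) at d=133/5; branch lengths HIJQZ→37/15, T→133/10; new cluster HIJQTZ
  updated: d(HIJQTZ,R)=203/6, d(HIJQTZ,U)=100/3
step 6: merge (HIJQTZ,U) at d=100/3; branch lengths HIJQTZ→101/30, U→50/3; new cluster HIJQTUZ
  updated: d(HIJQTUZ,R)=247/7
step 7: merge (HIJQTUZ,R) at d=247/7; branch lengths HIJQTUZ→41/42, R→247/14; new cluster HIJQRTUZ
final tree: (((((H:5,(J:7/2,Q:7/2):3/2):35/6,(I:6,Z:6):29/6):37/15,T:133/10):101/30,U:50/3):41/42,R:247/14)
total length: 6341/70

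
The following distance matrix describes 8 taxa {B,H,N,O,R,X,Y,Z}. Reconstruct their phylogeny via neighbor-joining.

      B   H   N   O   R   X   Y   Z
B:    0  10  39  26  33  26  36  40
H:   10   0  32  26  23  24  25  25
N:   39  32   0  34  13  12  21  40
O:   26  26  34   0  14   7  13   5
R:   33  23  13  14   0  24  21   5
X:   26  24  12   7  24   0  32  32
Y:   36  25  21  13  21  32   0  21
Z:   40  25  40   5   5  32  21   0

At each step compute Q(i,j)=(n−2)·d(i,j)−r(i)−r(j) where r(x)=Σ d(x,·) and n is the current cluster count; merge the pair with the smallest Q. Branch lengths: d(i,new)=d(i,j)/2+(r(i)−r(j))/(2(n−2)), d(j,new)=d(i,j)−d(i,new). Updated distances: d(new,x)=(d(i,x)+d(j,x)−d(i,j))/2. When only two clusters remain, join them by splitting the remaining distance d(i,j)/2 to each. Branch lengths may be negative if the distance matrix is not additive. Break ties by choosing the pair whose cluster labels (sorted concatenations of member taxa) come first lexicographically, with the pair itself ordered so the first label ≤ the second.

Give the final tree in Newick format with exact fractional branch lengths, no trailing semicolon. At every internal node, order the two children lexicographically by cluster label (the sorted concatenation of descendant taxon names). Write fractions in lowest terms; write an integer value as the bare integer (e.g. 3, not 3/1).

(((((B:35/4,H:5/4):293/24,(N:167/20,X:73/20):169/24):29/8,Y:39/4):5/2,O:11/8):45/16,(R:7/8,Z:33/8):45/16)

1. join B+H (d=10, Q=-315) ⇒ BH; edges |B|=35/4, |H|=5/4
  updated: d(BH,N)=61/2, d(BH,O)=21, d(BH,R)=23, d(BH,X)=20, d(BH,Y)=51/2, d(BH,Z)=55/2
2. join N+X (d=12, Q=-435/2) ⇒ NX; edges |N|=167/20, |X|=73/20
  updated: d(BH,NX)=77/4, d(NX,O)=29/2, d(NX,R)=25/2, d(NX,Y)=41/2, d(NX,Z)=30
3. join R+Z (d=5, Q=-144) ⇒ RZ; edges |R|=7/8, |Z|=33/8
  updated: d(BH,RZ)=91/4, d(NX,RZ)=75/4, d(O,RZ)=7, d(RZ,Y)=37/2
4. join BH+NX (d=77/4, Q=-415/4) ⇒ BHNX; edges |BH|=293/24, |NX|=169/24
  updated: d(BHNX,O)=65/8, d(BHNX,RZ)=89/8, d(BHNX,Y)=107/8
5. join BHNX+Y (d=107/8, Q=-203/4) ⇒ BHNXY; edges |BHNX|=29/8, |Y|=39/4
  updated: d(BHNXY,O)=31/8, d(BHNXY,RZ)=65/8
6. join BHNXY+O (d=31/8, Q=-19) ⇒ BHNOXY; edges |BHNXY|=5/2, |O|=11/8
  updated: d(BHNOXY,RZ)=45/8
7. join BHNOXY+RZ (d=45/8) ⇒ BHNORXYZ; edges |BHNOXY|=45/16, |RZ|=45/16
final tree: (((((B:35/4,H:5/4):293/24,(N:167/20,X:73/20):169/24):29/8,Y:39/4):5/2,O:11/8):45/16,(R:7/8,Z:33/8):45/16)
total length: 553/8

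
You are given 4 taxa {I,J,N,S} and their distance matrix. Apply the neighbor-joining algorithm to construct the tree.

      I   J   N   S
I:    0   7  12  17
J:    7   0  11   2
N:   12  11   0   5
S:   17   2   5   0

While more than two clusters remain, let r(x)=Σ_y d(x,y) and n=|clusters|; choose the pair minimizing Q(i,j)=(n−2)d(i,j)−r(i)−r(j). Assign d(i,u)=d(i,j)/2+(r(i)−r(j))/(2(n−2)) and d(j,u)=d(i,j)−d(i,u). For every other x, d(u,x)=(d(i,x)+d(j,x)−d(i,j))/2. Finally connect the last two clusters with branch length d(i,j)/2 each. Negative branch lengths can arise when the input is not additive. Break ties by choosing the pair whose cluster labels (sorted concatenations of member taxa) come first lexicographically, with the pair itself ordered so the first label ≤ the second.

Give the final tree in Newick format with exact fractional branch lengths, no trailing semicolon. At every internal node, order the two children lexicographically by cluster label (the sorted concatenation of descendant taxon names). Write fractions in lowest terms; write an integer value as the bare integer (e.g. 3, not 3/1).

step 1: merge (I,J) at d=7, Q=-42; branch lengths I→15/2, J→-1/2; new cluster IJ
  updated: d(IJ,N)=8, d(IJ,S)=6
step 2: merge (IJ,N) at d=8, Q=-19; branch lengths IJ→9/2, N→7/2; new cluster IJN
  updated: d(IJN,S)=3/2
step 3: merge (IJN,S) at d=3/2; branch lengths IJN→3/4, S→3/4; new cluster IJNS
final tree: (((I:15/2,J:-1/2):9/2,N:7/2):3/4,S:3/4)
total length: 33/2

(((I:15/2,J:-1/2):9/2,N:7/2):3/4,S:3/4)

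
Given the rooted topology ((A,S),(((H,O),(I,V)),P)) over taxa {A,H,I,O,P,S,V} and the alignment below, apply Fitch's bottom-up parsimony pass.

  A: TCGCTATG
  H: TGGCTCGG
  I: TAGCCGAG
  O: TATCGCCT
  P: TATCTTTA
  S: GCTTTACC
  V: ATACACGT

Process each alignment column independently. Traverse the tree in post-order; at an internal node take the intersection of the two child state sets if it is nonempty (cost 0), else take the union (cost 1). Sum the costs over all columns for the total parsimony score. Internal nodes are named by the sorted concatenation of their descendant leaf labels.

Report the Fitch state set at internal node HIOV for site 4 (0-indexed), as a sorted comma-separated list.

[col 0] AS: children A:{T}, S:{G} ∪→ {G,T}; cost 1
[col 0] HO: children H:{T}, O:{T} ∩→ {T}; cost 0
[col 0] IV: children I:{T}, V:{A} ∪→ {A,T}; cost 1
[col 0] HIOV: children HO:{T}, IV:{A,T} ∩→ {T}; cost 0
[col 0] HIOPV: children HIOV:{T}, P:{T} ∩→ {T}; cost 0
[col 0] AHIOPSV: children AS:{G,T}, HIOPV:{T} ∩→ {T}; cost 0
[col 1] AS: children A:{C}, S:{C} ∩→ {C}; cost 0
[col 1] HO: children H:{G}, O:{A} ∪→ {A,G}; cost 1
[col 1] IV: children I:{A}, V:{T} ∪→ {A,T}; cost 1
[col 1] HIOV: children HO:{A,G}, IV:{A,T} ∩→ {A}; cost 0
[col 1] HIOPV: children HIOV:{A}, P:{A} ∩→ {A}; cost 0
[col 1] AHIOPSV: children AS:{C}, HIOPV:{A} ∪→ {A,C}; cost 1
[col 2] AS: children A:{G}, S:{T} ∪→ {G,T}; cost 1
[col 2] HO: children H:{G}, O:{T} ∪→ {G,T}; cost 1
[col 2] IV: children I:{G}, V:{A} ∪→ {A,G}; cost 1
[col 2] HIOV: children HO:{G,T}, IV:{A,G} ∩→ {G}; cost 0
[col 2] HIOPV: children HIOV:{G}, P:{T} ∪→ {G,T}; cost 1
[col 2] AHIOPSV: children AS:{G,T}, HIOPV:{G,T} ∩→ {G,T}; cost 0
[col 3] AS: children A:{C}, S:{T} ∪→ {C,T}; cost 1
[col 3] HO: children H:{C}, O:{C} ∩→ {C}; cost 0
[col 3] IV: children I:{C}, V:{C} ∩→ {C}; cost 0
[col 3] HIOV: children HO:{C}, IV:{C} ∩→ {C}; cost 0
[col 3] HIOPV: children HIOV:{C}, P:{C} ∩→ {C}; cost 0
[col 3] AHIOPSV: children AS:{C,T}, HIOPV:{C} ∩→ {C}; cost 0
[col 4] AS: children A:{T}, S:{T} ∩→ {T}; cost 0
[col 4] HO: children H:{T}, O:{G} ∪→ {G,T}; cost 1
[col 4] IV: children I:{C}, V:{A} ∪→ {A,C}; cost 1
[col 4] HIOV: children HO:{G,T}, IV:{A,C} ∪→ {A,C,G,T}; cost 1
[col 4] HIOPV: children HIOV:{A,C,G,T}, P:{T} ∩→ {T}; cost 0
[col 4] AHIOPSV: children AS:{T}, HIOPV:{T} ∩→ {T}; cost 0
[col 5] AS: children A:{A}, S:{A} ∩→ {A}; cost 0
[col 5] HO: children H:{C}, O:{C} ∩→ {C}; cost 0
[col 5] IV: children I:{G}, V:{C} ∪→ {C,G}; cost 1
[col 5] HIOV: children HO:{C}, IV:{C,G} ∩→ {C}; cost 0
[col 5] HIOPV: children HIOV:{C}, P:{T} ∪→ {C,T}; cost 1
[col 5] AHIOPSV: children AS:{A}, HIOPV:{C,T} ∪→ {A,C,T}; cost 1
[col 6] AS: children A:{T}, S:{C} ∪→ {C,T}; cost 1
[col 6] HO: children H:{G}, O:{C} ∪→ {C,G}; cost 1
[col 6] IV: children I:{A}, V:{G} ∪→ {A,G}; cost 1
[col 6] HIOV: children HO:{C,G}, IV:{A,G} ∩→ {G}; cost 0
[col 6] HIOPV: children HIOV:{G}, P:{T} ∪→ {G,T}; cost 1
[col 6] AHIOPSV: children AS:{C,T}, HIOPV:{G,T} ∩→ {T}; cost 0
[col 7] AS: children A:{G}, S:{C} ∪→ {C,G}; cost 1
[col 7] HO: children H:{G}, O:{T} ∪→ {G,T}; cost 1
[col 7] IV: children I:{G}, V:{T} ∪→ {G,T}; cost 1
[col 7] HIOV: children HO:{G,T}, IV:{G,T} ∩→ {G,T}; cost 0
[col 7] HIOPV: children HIOV:{G,T}, P:{A} ∪→ {A,G,T}; cost 1
[col 7] AHIOPSV: children AS:{C,G}, HIOPV:{A,G,T} ∩→ {G}; cost 0
per-site changes: [2, 3, 4, 1, 3, 3, 4, 4]; total = 24

A,C,G,T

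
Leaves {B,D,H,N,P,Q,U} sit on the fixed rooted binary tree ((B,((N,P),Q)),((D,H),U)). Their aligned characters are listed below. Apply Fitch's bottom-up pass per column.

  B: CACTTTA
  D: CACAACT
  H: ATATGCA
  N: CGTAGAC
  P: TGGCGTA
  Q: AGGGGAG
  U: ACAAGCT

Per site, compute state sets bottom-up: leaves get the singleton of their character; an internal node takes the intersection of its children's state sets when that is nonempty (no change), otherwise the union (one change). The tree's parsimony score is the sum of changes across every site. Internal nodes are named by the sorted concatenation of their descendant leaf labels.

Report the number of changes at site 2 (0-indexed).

4

[col 0] NP: children N:{C}, P:{T} ∪→ {C,T}; cost 1
[col 0] NPQ: children NP:{C,T}, Q:{A} ∪→ {A,C,T}; cost 1
[col 0] BNPQ: children B:{C}, NPQ:{A,C,T} ∩→ {C}; cost 0
[col 0] DH: children D:{C}, H:{A} ∪→ {A,C}; cost 1
[col 0] DHU: children DH:{A,C}, U:{A} ∩→ {A}; cost 0
[col 0] BDHNPQU: children BNPQ:{C}, DHU:{A} ∪→ {A,C}; cost 1
[col 1] NP: children N:{G}, P:{G} ∩→ {G}; cost 0
[col 1] NPQ: children NP:{G}, Q:{G} ∩→ {G}; cost 0
[col 1] BNPQ: children B:{A}, NPQ:{G} ∪→ {A,G}; cost 1
[col 1] DH: children D:{A}, H:{T} ∪→ {A,T}; cost 1
[col 1] DHU: children DH:{A,T}, U:{C} ∪→ {A,C,T}; cost 1
[col 1] BDHNPQU: children BNPQ:{A,G}, DHU:{A,C,T} ∩→ {A}; cost 0
[col 2] NP: children N:{T}, P:{G} ∪→ {G,T}; cost 1
[col 2] NPQ: children NP:{G,T}, Q:{G} ∩→ {G}; cost 0
[col 2] BNPQ: children B:{C}, NPQ:{G} ∪→ {C,G}; cost 1
[col 2] DH: children D:{C}, H:{A} ∪→ {A,C}; cost 1
[col 2] DHU: children DH:{A,C}, U:{A} ∩→ {A}; cost 0
[col 2] BDHNPQU: children BNPQ:{C,G}, DHU:{A} ∪→ {A,C,G}; cost 1
[col 3] NP: children N:{A}, P:{C} ∪→ {A,C}; cost 1
[col 3] NPQ: children NP:{A,C}, Q:{G} ∪→ {A,C,G}; cost 1
[col 3] BNPQ: children B:{T}, NPQ:{A,C,G} ∪→ {A,C,G,T}; cost 1
[col 3] DH: children D:{A}, H:{T} ∪→ {A,T}; cost 1
[col 3] DHU: children DH:{A,T}, U:{A} ∩→ {A}; cost 0
[col 3] BDHNPQU: children BNPQ:{A,C,G,T}, DHU:{A} ∩→ {A}; cost 0
[col 4] NP: children N:{G}, P:{G} ∩→ {G}; cost 0
[col 4] NPQ: children NP:{G}, Q:{G} ∩→ {G}; cost 0
[col 4] BNPQ: children B:{T}, NPQ:{G} ∪→ {G,T}; cost 1
[col 4] DH: children D:{A}, H:{G} ∪→ {A,G}; cost 1
[col 4] DHU: children DH:{A,G}, U:{G} ∩→ {G}; cost 0
[col 4] BDHNPQU: children BNPQ:{G,T}, DHU:{G} ∩→ {G}; cost 0
[col 5] NP: children N:{A}, P:{T} ∪→ {A,T}; cost 1
[col 5] NPQ: children NP:{A,T}, Q:{A} ∩→ {A}; cost 0
[col 5] BNPQ: children B:{T}, NPQ:{A} ∪→ {A,T}; cost 1
[col 5] DH: children D:{C}, H:{C} ∩→ {C}; cost 0
[col 5] DHU: children DH:{C}, U:{C} ∩→ {C}; cost 0
[col 5] BDHNPQU: children BNPQ:{A,T}, DHU:{C} ∪→ {A,C,T}; cost 1
[col 6] NP: children N:{C}, P:{A} ∪→ {A,C}; cost 1
[col 6] NPQ: children NP:{A,C}, Q:{G} ∪→ {A,C,G}; cost 1
[col 6] BNPQ: children B:{A}, NPQ:{A,C,G} ∩→ {A}; cost 0
[col 6] DH: children D:{T}, H:{A} ∪→ {A,T}; cost 1
[col 6] DHU: children DH:{A,T}, U:{T} ∩→ {T}; cost 0
[col 6] BDHNPQU: children BNPQ:{A}, DHU:{T} ∪→ {A,T}; cost 1
per-site changes: [4, 3, 4, 4, 2, 3, 4]; total = 24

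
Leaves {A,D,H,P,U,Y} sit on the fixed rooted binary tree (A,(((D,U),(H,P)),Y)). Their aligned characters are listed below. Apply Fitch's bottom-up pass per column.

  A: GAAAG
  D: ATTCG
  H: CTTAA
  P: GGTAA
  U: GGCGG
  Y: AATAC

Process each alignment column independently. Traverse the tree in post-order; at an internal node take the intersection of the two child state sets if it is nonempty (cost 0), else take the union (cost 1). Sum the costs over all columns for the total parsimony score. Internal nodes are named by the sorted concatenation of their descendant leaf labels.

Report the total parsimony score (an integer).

DU@0: {A} ∪ {G} = {A,G} (union, +1)
HP@0: {C} ∪ {G} = {C,G} (union, +1)
DHPU@0: {A,G} ∩ {C,G} = {G} (intersection, +0)
DHPUY@0: {G} ∪ {A} = {A,G} (union, +1)
ADHPUY@0: {G} ∩ {A,G} = {G} (intersection, +0)
DU@1: {T} ∪ {G} = {G,T} (union, +1)
HP@1: {T} ∪ {G} = {G,T} (union, +1)
DHPU@1: {G,T} ∩ {G,T} = {G,T} (intersection, +0)
DHPUY@1: {G,T} ∪ {A} = {A,G,T} (union, +1)
ADHPUY@1: {A} ∩ {A,G,T} = {A} (intersection, +0)
DU@2: {T} ∪ {C} = {C,T} (union, +1)
HP@2: {T} ∩ {T} = {T} (intersection, +0)
DHPU@2: {C,T} ∩ {T} = {T} (intersection, +0)
DHPUY@2: {T} ∩ {T} = {T} (intersection, +0)
ADHPUY@2: {A} ∪ {T} = {A,T} (union, +1)
DU@3: {C} ∪ {G} = {C,G} (union, +1)
HP@3: {A} ∩ {A} = {A} (intersection, +0)
DHPU@3: {C,G} ∪ {A} = {A,C,G} (union, +1)
DHPUY@3: {A,C,G} ∩ {A} = {A} (intersection, +0)
ADHPUY@3: {A} ∩ {A} = {A} (intersection, +0)
DU@4: {G} ∩ {G} = {G} (intersection, +0)
HP@4: {A} ∩ {A} = {A} (intersection, +0)
DHPU@4: {G} ∪ {A} = {A,G} (union, +1)
DHPUY@4: {A,G} ∪ {C} = {A,C,G} (union, +1)
ADHPUY@4: {G} ∩ {A,C,G} = {G} (intersection, +0)
per-site changes: [3, 3, 2, 2, 2]; total = 12

12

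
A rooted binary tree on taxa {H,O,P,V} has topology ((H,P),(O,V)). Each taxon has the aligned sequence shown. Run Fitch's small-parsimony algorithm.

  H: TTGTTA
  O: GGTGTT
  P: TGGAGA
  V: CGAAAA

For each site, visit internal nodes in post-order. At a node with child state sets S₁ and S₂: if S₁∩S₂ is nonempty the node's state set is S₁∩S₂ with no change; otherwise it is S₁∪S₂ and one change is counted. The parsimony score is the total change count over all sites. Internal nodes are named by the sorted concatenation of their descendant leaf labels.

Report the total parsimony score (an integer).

10

site 0, node HP: H={T} ∩ P={T} → {T} (+0)
site 0, node OV: O={G} ∪ V={C} → {C,G} (+1)
site 0, node HOPV: HP={T} ∪ OV={C,G} → {C,G,T} (+1)
site 1, node HP: H={T} ∪ P={G} → {G,T} (+1)
site 1, node OV: O={G} ∩ V={G} → {G} (+0)
site 1, node HOPV: HP={G,T} ∩ OV={G} → {G} (+0)
site 2, node HP: H={G} ∩ P={G} → {G} (+0)
site 2, node OV: O={T} ∪ V={A} → {A,T} (+1)
site 2, node HOPV: HP={G} ∪ OV={A,T} → {A,G,T} (+1)
site 3, node HP: H={T} ∪ P={A} → {A,T} (+1)
site 3, node OV: O={G} ∪ V={A} → {A,G} (+1)
site 3, node HOPV: HP={A,T} ∩ OV={A,G} → {A} (+0)
site 4, node HP: H={T} ∪ P={G} → {G,T} (+1)
site 4, node OV: O={T} ∪ V={A} → {A,T} (+1)
site 4, node HOPV: HP={G,T} ∩ OV={A,T} → {T} (+0)
site 5, node HP: H={A} ∩ P={A} → {A} (+0)
site 5, node OV: O={T} ∪ V={A} → {A,T} (+1)
site 5, node HOPV: HP={A} ∩ OV={A,T} → {A} (+0)
per-site changes: [2, 1, 2, 2, 2, 1]; total = 10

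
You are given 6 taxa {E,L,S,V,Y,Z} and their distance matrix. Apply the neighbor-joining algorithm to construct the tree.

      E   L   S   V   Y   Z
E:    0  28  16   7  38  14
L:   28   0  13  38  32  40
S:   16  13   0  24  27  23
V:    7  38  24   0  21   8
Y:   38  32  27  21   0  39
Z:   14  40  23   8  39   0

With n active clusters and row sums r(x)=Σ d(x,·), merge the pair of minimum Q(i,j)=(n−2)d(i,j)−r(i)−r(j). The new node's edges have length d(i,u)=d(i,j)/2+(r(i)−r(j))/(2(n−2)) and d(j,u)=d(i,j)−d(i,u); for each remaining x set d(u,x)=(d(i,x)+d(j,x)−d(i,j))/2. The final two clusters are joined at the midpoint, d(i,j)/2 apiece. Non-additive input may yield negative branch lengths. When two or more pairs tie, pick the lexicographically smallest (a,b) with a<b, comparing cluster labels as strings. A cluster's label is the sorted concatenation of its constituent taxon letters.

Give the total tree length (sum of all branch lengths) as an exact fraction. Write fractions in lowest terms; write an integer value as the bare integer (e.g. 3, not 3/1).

973/16

iteration 1: select L,S (d=13, Q=-202); attach at lengths (25/2, 1/2); label the merged cluster LS
  updated: d(E,LS)=31/2, d(LS,V)=49/2, d(LS,Y)=23, d(LS,Z)=25
iteration 2: select LS,Y (d=23, Q=-140); attach at lengths (6, 17); label the merged cluster LSY
  updated: d(E,LSY)=61/4, d(LSY,V)=45/4, d(LSY,Z)=41/2
iteration 3: select E,LSY (d=61/4, Q=-211/4); attach at lengths (79/16, 165/16); label the merged cluster ELSY
  updated: d(ELSY,V)=3/2, d(ELSY,Z)=77/8
iteration 4: select ELSY,V (d=3/2, Q=-153/8); attach at lengths (25/16, -1/16); label the merged cluster ELSVY
  updated: d(ELSVY,Z)=129/16
iteration 5: select ELSVY,Z (d=129/16); attach at lengths (129/32, 129/32); label the merged cluster ELSVYZ
final tree: (((E:79/16,((L:25/2,S:1/2):6,Y:17):165/16):25/16,V:-1/16):129/32,Z:129/32)
total length: 973/16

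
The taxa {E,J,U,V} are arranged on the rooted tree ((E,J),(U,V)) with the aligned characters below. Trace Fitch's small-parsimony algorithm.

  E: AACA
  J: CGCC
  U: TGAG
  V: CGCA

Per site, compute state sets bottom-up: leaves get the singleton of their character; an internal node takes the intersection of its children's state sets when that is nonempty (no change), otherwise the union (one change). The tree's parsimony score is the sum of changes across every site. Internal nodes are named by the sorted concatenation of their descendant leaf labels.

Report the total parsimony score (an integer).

EJ@0: {A} ∪ {C} = {A,C} (union, +1)
UV@0: {T} ∪ {C} = {C,T} (union, +1)
EJUV@0: {A,C} ∩ {C,T} = {C} (intersection, +0)
EJ@1: {A} ∪ {G} = {A,G} (union, +1)
UV@1: {G} ∩ {G} = {G} (intersection, +0)
EJUV@1: {A,G} ∩ {G} = {G} (intersection, +0)
EJ@2: {C} ∩ {C} = {C} (intersection, +0)
UV@2: {A} ∪ {C} = {A,C} (union, +1)
EJUV@2: {C} ∩ {A,C} = {C} (intersection, +0)
EJ@3: {A} ∪ {C} = {A,C} (union, +1)
UV@3: {G} ∪ {A} = {A,G} (union, +1)
EJUV@3: {A,C} ∩ {A,G} = {A} (intersection, +0)
per-site changes: [2, 1, 1, 2]; total = 6

6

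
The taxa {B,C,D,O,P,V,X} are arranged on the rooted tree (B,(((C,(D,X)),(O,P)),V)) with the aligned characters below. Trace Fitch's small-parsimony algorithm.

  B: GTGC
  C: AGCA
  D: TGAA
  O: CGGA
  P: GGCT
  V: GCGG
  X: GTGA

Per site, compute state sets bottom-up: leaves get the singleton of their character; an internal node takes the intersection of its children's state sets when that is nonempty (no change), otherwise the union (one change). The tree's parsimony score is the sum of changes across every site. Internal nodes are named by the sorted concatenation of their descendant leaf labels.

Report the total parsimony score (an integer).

site 0, node DX: D={T} ∪ X={G} → {G,T} (+1)
site 0, node CDX: C={A} ∪ DX={G,T} → {A,G,T} (+1)
site 0, node OP: O={C} ∪ P={G} → {C,G} (+1)
site 0, node CDOPX: CDX={A,G,T} ∩ OP={C,G} → {G} (+0)
site 0, node CDOPVX: CDOPX={G} ∩ V={G} → {G} (+0)
site 0, node BCDOPVX: B={G} ∩ CDOPVX={G} → {G} (+0)
site 1, node DX: D={G} ∪ X={T} → {G,T} (+1)
site 1, node CDX: C={G} ∩ DX={G,T} → {G} (+0)
site 1, node OP: O={G} ∩ P={G} → {G} (+0)
site 1, node CDOPX: CDX={G} ∩ OP={G} → {G} (+0)
site 1, node CDOPVX: CDOPX={G} ∪ V={C} → {C,G} (+1)
site 1, node BCDOPVX: B={T} ∪ CDOPVX={C,G} → {C,G,T} (+1)
site 2, node DX: D={A} ∪ X={G} → {A,G} (+1)
site 2, node CDX: C={C} ∪ DX={A,G} → {A,C,G} (+1)
site 2, node OP: O={G} ∪ P={C} → {C,G} (+1)
site 2, node CDOPX: CDX={A,C,G} ∩ OP={C,G} → {C,G} (+0)
site 2, node CDOPVX: CDOPX={C,G} ∩ V={G} → {G} (+0)
site 2, node BCDOPVX: B={G} ∩ CDOPVX={G} → {G} (+0)
site 3, node DX: D={A} ∩ X={A} → {A} (+0)
site 3, node CDX: C={A} ∩ DX={A} → {A} (+0)
site 3, node OP: O={A} ∪ P={T} → {A,T} (+1)
site 3, node CDOPX: CDX={A} ∩ OP={A,T} → {A} (+0)
site 3, node CDOPVX: CDOPX={A} ∪ V={G} → {A,G} (+1)
site 3, node BCDOPVX: B={C} ∪ CDOPVX={A,G} → {A,C,G} (+1)
per-site changes: [3, 3, 3, 3]; total = 12

12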